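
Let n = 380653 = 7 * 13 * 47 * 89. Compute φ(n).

291456

φ(380653) = 380653 · (1 − 1/7) · (1 − 1/13) · (1 − 1/47) · (1 − 1/89)
       = 380653 · 291456/380653 = 291456.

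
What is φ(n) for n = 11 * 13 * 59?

φ(11) = 11 − 1 = 10.
φ(13) = 13 − 1 = 12.
φ(59) = 59 − 1 = 58.
Multiply: 10 · 12 · 58 = 6960.

6960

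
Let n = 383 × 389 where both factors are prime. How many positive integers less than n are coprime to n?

148216

φ(148987) = 148987 · (1 − 1/383) · (1 − 1/389)
       = 148987 · 148216/148987 = 148216.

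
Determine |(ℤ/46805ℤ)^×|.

31680

First factor: 46805 = 5 × 11 × 23 × 37.
φ(46805) = 46805 · (1 − 1/5) · (1 − 1/11) · (1 − 1/23) · (1 − 1/37)
       = 46805 · 31680/46805 = 31680.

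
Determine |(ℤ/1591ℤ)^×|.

1512

First factor: 1591 = 37 · 43.
φ(1591) = 1591 · (1 − 1/37) · (1 − 1/43)
       = 1591 · 1512/1591 = 1512.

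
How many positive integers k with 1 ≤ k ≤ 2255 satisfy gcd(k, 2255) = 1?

1600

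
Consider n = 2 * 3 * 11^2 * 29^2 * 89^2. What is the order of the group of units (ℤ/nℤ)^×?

1399108480

φ(4836293286) = 4836293286 · (1 − 1/2) · (1 − 1/3) · (1 − 1/11) · (1 − 1/29) · (1 − 1/89)
       = 4836293286 · 49280/170346 = 1399108480.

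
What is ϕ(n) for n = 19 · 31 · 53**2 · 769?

φ(1272311269) = 1272311269 · (1 − 1/19) · (1 − 1/31) · (1 − 1/53) · (1 − 1/769)
       = 1272311269 · 21565440/24005873 = 1142968320.

1142968320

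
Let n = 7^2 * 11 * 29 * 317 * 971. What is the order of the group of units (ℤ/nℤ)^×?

φ(7^2) = 7^1·(7−1) = 7·6 = 42.
φ(11) = 11 − 1 = 10.
φ(29) = 29 − 1 = 28.
φ(317) = 317 − 1 = 316.
φ(971) = 971 − 1 = 970.
Multiply: 42 · 10 · 28 · 316 · 970 = 3604675200.

3604675200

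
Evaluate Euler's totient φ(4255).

First factor: 4255 = 5 · 23 · 37.
φ(5) = 5 − 1 = 4.
φ(23) = 23 − 1 = 22.
φ(37) = 37 − 1 = 36.
Multiply: 4 · 22 · 36 = 3168.

3168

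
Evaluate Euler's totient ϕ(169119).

169119 = 3**2 · 19 · 23 · 43.
φ(169119) = 169119 · (1 − 1/3) · (1 − 1/19) · (1 − 1/23) · (1 − 1/43)
       = 169119 · 33264/56373 = 99792.

99792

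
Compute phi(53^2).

2756

φ(53^2) = 53^1·(53−1) = 53·52 = 2756.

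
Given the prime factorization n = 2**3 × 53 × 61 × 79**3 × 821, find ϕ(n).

4981696012800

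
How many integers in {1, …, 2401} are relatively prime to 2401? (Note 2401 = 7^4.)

2058

φ(2401) = 2401 · (1 − 1/7)
       = 2401 · 6/7 = 2058.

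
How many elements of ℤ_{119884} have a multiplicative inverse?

53760

First factor: 119884 = 2^2 · 17 · 41 · 43.
φ(119884) = 119884 · (1 − 1/2) · (1 − 1/17) · (1 − 1/41) · (1 − 1/43)
       = 119884 · 26880/59942 = 53760.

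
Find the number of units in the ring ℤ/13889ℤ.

12096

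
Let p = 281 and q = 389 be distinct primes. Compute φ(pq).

108640

φ(n) = (p − 1)(q − 1) = (281−1)(389−1) = 280·388 = 108640.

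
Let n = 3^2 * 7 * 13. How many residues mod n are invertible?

φ(3^2) = 3^1·(3−1) = 3·2 = 6.
φ(7) = 7 − 1 = 6.
φ(13) = 13 − 1 = 12.
Multiply: 6 · 6 · 12 = 432.

432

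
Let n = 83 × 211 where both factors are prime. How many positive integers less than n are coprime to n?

For distinct primes, φ(pq) = (p−1)(q−1) = 82 × 210 = 17220.

17220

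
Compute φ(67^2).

4422

φ(4489) = 4489 · (1 − 1/67)
       = 4489 · 66/67 = 4422.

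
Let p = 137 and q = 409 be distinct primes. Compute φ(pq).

55488

φ(pq) = (p−1)(q−1) = 136 · 408 = 55488.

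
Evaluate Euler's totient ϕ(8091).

5040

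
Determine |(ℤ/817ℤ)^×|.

756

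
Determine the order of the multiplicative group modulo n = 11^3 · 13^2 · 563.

φ(126640657) = 126640657 · (1 − 1/11) · (1 − 1/13) · (1 − 1/563)
       = 126640657 · 67440/80509 = 106083120.

106083120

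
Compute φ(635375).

422400

First factor: 635375 = 5^3 × 13 × 17 × 23.
φ(635375) = 635375 · (1 − 1/5) · (1 − 1/13) · (1 − 1/17) · (1 − 1/23)
       = 635375 · 16896/25415 = 422400.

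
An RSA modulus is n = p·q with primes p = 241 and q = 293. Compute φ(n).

70080

For distinct primes, φ(pq) = (p−1)(q−1) = 240 × 292 = 70080.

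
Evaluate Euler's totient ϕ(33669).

21168

Factor 33669: 33669 = 3**3 * 29 * 43.
φ(33669) = 33669 · (1 − 1/3) · (1 − 1/29) · (1 − 1/43)
       = 33669 · 2352/3741 = 21168.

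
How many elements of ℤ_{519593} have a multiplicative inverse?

443520

519593 = 19 * 23 * 29 * 41.
φ(19) = 19 − 1 = 18.
φ(23) = 23 − 1 = 22.
φ(29) = 29 − 1 = 28.
φ(41) = 41 − 1 = 40.
Multiply: 18 · 22 · 28 · 40 = 443520.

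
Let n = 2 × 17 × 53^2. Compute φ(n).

φ(2) = 2 − 1 = 1.
φ(17) = 17 − 1 = 16.
φ(53^2) = 53^2 − 53^1 = 2809 − 53 = 2756.
Since φ is multiplicative, φ(95506) = 1 · 16 · 2756 = 44096.

44096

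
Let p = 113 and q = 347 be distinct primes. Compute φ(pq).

For distinct primes, φ(pq) = (p−1)(q−1) = 112 × 346 = 38752.

38752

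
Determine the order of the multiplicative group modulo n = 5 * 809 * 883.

φ(5) = 5 − 1 = 4.
φ(809) = 809 − 1 = 808.
φ(883) = 883 − 1 = 882.
Multiply: 4 · 808 · 882 = 2850624.

2850624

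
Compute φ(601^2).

360600

φ(601^2) = 601^1·(601−1) = 601·600 = 360600.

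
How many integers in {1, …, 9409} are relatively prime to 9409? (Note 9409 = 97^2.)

φ(9409) = 9409 · (1 − 1/97)
       = 9409 · 96/97 = 9312.

9312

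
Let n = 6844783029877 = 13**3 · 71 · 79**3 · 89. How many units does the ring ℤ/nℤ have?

6081314279040

φ(6844783029877) = 6844783029877 · (1 − 1/13) · (1 − 1/71) · (1 − 1/79) · (1 − 1/89)
       = 6844783029877 · 5765760/6489613 = 6081314279040.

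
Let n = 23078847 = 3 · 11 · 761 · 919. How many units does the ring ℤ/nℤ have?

φ(23078847) = 23078847 · (1 − 1/3) · (1 − 1/11) · (1 − 1/761) · (1 − 1/919)
       = 23078847 · 13953600/23078847 = 13953600.

13953600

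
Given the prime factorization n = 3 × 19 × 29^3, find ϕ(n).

φ(3) = 3 − 1 = 2.
φ(19) = 19 − 1 = 18.
φ(29^3) = 29^2·(29−1) = 841·28 = 23548.
Multiply: 2 · 18 · 23548 = 847728.

847728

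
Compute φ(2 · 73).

72

φ(2) = 2 − 1 = 1.
φ(73) = 73 − 1 = 72.
Multiply: 1 · 72 = 72.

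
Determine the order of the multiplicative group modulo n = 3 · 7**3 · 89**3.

409864224

φ(3) = 3 − 1 = 2.
φ(7^3) = 7^3 − 7^2 = 343 − 49 = 294.
φ(89^3) = 89^2·(89−1) = 7921·88 = 697048.
Since φ is multiplicative, φ(725413101) = 2 · 294 · 697048 = 409864224.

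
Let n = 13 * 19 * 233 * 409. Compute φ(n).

φ(13) = 13 − 1 = 12.
φ(19) = 19 − 1 = 18.
φ(233) = 233 − 1 = 232.
φ(409) = 409 − 1 = 408.
Multiply: 12 · 18 · 232 · 408 = 20445696.

20445696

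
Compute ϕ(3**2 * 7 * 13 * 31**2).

φ(787059) = 787059 · (1 − 1/3) · (1 − 1/7) · (1 − 1/13) · (1 − 1/31)
       = 787059 · 4320/8463 = 401760.

401760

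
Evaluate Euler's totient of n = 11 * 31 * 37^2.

399600

φ(11) = 11 − 1 = 10.
φ(31) = 31 − 1 = 30.
φ(37^2) = 37^2 − 37^1 = 1369 − 37 = 1332.
Multiply: 10 · 30 · 1332 = 399600.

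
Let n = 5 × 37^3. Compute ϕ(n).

φ(5) = 5 − 1 = 4.
φ(37^3) = 37^3 − 37^2 = 50653 − 1369 = 49284.
Since φ is multiplicative, φ(253265) = 4 · 49284 = 197136.

197136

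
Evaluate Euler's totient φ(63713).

56784

First factor: 63713 = 13**3 · 29.
φ(13^3) = 13^2·(13−1) = 169·12 = 2028.
φ(29) = 29 − 1 = 28.
Multiply: 2028 · 28 = 56784.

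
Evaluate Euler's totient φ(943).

880

Prime factorization: 943 = 23 · 41.
φ(943) = 943 · (1 − 1/23) · (1 − 1/41)
       = 943 · 880/943 = 880.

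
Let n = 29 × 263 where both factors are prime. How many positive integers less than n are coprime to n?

7336

For distinct primes, φ(pq) = (p−1)(q−1) = 28 × 262 = 7336.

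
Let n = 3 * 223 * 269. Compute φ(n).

φ(3) = 3 − 1 = 2.
φ(223) = 223 − 1 = 222.
φ(269) = 269 − 1 = 268.
Multiply: 2 · 222 · 268 = 118992.

118992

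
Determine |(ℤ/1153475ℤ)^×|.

846720

Factor 1153475: 1153475 = 5^2 · 29 · 37 · 43.
φ(5^2) = 5^2 − 5^1 = 25 − 5 = 20.
φ(29) = 29 − 1 = 28.
φ(37) = 37 − 1 = 36.
φ(43) = 43 − 1 = 42.
Multiply: 20 · 28 · 36 · 42 = 846720.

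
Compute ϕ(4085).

3024

First factor: 4085 = 5 · 19 · 43.
φ(4085) = 4085 · (1 − 1/5) · (1 − 1/19) · (1 − 1/43)
       = 4085 · 3024/4085 = 3024.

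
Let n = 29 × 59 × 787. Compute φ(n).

φ(1346557) = 1346557 · (1 − 1/29) · (1 − 1/59) · (1 − 1/787)
       = 1346557 · 1276464/1346557 = 1276464.

1276464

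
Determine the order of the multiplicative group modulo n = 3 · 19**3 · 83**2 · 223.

19636072272

φ(3) = 3 − 1 = 2.
φ(19^3) = 19^2·(19−1) = 361·18 = 6498.
φ(83^2) = 83^1·(83−1) = 83·82 = 6806.
φ(223) = 223 − 1 = 222.
Since φ is multiplicative, φ(31611354519) = 2 · 6498 · 6806 · 222 = 19636072272.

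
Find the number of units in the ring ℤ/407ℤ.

360

Prime factorization: 407 = 11 · 37.
φ(11) = 11 − 1 = 10.
φ(37) = 37 − 1 = 36.
Multiply: 10 · 36 = 360.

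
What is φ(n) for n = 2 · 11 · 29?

280

φ(638) = 638 · (1 − 1/2) · (1 − 1/11) · (1 − 1/29)
       = 638 · 280/638 = 280.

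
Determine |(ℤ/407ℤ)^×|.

360

407 = 11 · 37.
φ(407) = 407 · (1 − 1/11) · (1 − 1/37)
       = 407 · 360/407 = 360.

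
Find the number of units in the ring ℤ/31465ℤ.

20160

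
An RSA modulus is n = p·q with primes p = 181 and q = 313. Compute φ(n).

56160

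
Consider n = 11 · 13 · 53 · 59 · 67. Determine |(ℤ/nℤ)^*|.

φ(11) = 11 − 1 = 10.
φ(13) = 13 − 1 = 12.
φ(53) = 53 − 1 = 52.
φ(59) = 59 − 1 = 58.
φ(67) = 67 − 1 = 66.
Since φ is multiplicative, φ(29959787) = 10 · 12 · 52 · 58 · 66 = 23886720.

23886720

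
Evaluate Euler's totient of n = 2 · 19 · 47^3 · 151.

φ(595736374) = 595736374 · (1 − 1/2) · (1 − 1/19) · (1 − 1/47) · (1 − 1/151)
       = 595736374 · 124200/269686 = 274357800.

274357800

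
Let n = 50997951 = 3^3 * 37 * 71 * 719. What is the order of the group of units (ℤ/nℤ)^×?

32568480

φ(3^3) = 3^2·(3−1) = 9·2 = 18.
φ(37) = 37 − 1 = 36.
φ(71) = 71 − 1 = 70.
φ(719) = 719 − 1 = 718.
Multiply: 18 · 36 · 70 · 718 = 32568480.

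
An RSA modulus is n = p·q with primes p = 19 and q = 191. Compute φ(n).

3420

φ(pq) = (p−1)(q−1) = 18 · 190 = 3420.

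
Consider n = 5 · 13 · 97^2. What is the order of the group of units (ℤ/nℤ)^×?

446976

φ(611585) = 611585 · (1 − 1/5) · (1 − 1/13) · (1 − 1/97)
       = 611585 · 4608/6305 = 446976.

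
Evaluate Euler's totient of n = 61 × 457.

φ(27877) = 27877 · (1 − 1/61) · (1 − 1/457)
       = 27877 · 27360/27877 = 27360.

27360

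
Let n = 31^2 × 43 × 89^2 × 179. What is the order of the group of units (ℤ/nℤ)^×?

54453389760

φ(31^2) = 31^2 − 31^1 = 961 − 31 = 930.
φ(43) = 43 − 1 = 42.
φ(89^2) = 89^1·(89−1) = 89·88 = 7832.
φ(179) = 179 − 1 = 178.
Multiply: 930 · 42 · 7832 · 178 = 54453389760.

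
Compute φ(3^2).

6

φ(9) = 9 · (1 − 1/3)
       = 9 · 2/3 = 6.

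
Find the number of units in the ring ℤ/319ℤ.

280

First factor: 319 = 11 × 29.
φ(319) = 319 · (1 − 1/11) · (1 − 1/29)
       = 319 · 280/319 = 280.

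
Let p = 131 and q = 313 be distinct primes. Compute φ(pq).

40560

φ(131) = 131 − 1 = 130.
φ(313) = 313 − 1 = 312.
Multiply: 130 · 312 = 40560.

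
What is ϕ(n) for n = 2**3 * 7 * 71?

φ(3976) = 3976 · (1 − 1/2) · (1 − 1/7) · (1 − 1/71)
       = 3976 · 420/994 = 1680.

1680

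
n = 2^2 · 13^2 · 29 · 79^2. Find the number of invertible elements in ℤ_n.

53831232

φ(122348564) = 122348564 · (1 − 1/2) · (1 − 1/13) · (1 − 1/29) · (1 − 1/79)
       = 122348564 · 26208/59566 = 53831232.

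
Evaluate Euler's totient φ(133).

Prime factorization: 133 = 7 × 19.
φ(133) = 133 · (1 − 1/7) · (1 − 1/19)
       = 133 · 108/133 = 108.

108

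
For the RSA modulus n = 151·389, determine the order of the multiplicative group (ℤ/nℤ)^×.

φ(pq) = (p−1)(q−1) = 150 · 388 = 58200.

58200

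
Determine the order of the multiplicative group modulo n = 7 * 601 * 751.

φ(7) = 7 − 1 = 6.
φ(601) = 601 − 1 = 600.
φ(751) = 751 − 1 = 750.
φ(3159457) = 6 × 600 × 750 = 2700000.

2700000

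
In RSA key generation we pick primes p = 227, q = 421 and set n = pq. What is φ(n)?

94920

φ(n) = (p − 1)(q − 1) = (227−1)(421−1) = 226·420 = 94920.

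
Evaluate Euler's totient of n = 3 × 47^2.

4324

φ(3) = 3 − 1 = 2.
φ(47^2) = 47^2 − 47^1 = 2209 − 47 = 2162.
Multiply: 2 · 2162 = 4324.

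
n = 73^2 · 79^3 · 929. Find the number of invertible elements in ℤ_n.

2374390347264

φ(73^2) = 73^2 − 73^1 = 5329 − 73 = 5256.
φ(79^3) = 79^2·(79−1) = 6241·78 = 486798.
φ(929) = 929 − 1 = 928.
Since φ is multiplicative, φ(2440859087999) = 5256 · 486798 · 928 = 2374390347264.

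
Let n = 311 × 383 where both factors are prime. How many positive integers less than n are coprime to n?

φ(n) = (p − 1)(q − 1) = (311−1)(383−1) = 310·382 = 118420.

118420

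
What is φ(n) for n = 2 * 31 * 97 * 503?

1445760

φ(3025042) = 3025042 · (1 − 1/2) · (1 − 1/31) · (1 − 1/97) · (1 − 1/503)
       = 3025042 · 1445760/3025042 = 1445760.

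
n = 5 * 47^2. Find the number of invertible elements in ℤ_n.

8648

φ(5) = 5 − 1 = 4.
φ(47^2) = 47^2 − 47^1 = 2209 − 47 = 2162.
Since φ is multiplicative, φ(11045) = 4 · 2162 = 8648.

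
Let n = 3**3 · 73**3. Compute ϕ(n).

φ(10503459) = 10503459 · (1 − 1/3) · (1 − 1/73)
       = 10503459 · 144/219 = 6906384.

6906384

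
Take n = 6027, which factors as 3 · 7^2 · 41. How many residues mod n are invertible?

φ(3) = 3 − 1 = 2.
φ(7^2) = 7^1·(7−1) = 7·6 = 42.
φ(41) = 41 − 1 = 40.
φ(6027) = 2 × 42 × 40 = 3360.

3360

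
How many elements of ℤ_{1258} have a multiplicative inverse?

1258 = 2 × 17 × 37.
φ(2) = 2 − 1 = 1.
φ(17) = 17 − 1 = 16.
φ(37) = 37 − 1 = 36.
Since φ is multiplicative, φ(1258) = 1 · 16 · 36 = 576.

576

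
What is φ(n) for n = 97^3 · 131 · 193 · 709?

φ(97^3) = 97^2·(97−1) = 9409·96 = 903264.
φ(131) = 131 − 1 = 130.
φ(193) = 193 − 1 = 192.
φ(709) = 709 − 1 = 708.
Since φ is multiplicative, φ(16360254024431) = 903264 · 130 · 192 · 708 = 15962192363520.

15962192363520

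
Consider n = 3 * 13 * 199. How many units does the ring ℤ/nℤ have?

4752

φ(3) = 3 − 1 = 2.
φ(13) = 13 − 1 = 12.
φ(199) = 199 − 1 = 198.
Multiply: 2 · 12 · 198 = 4752.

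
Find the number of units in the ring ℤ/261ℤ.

First factor: 261 = 3^2 · 29.
φ(261) = 261 · (1 − 1/3) · (1 − 1/29)
       = 261 · 56/87 = 168.

168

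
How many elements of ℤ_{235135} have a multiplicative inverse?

Factor 235135: 235135 = 5 × 31 × 37 × 41.
φ(235135) = 235135 · (1 − 1/5) · (1 − 1/31) · (1 − 1/37) · (1 − 1/41)
       = 235135 · 172800/235135 = 172800.

172800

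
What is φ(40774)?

18144

40774 = 2 · 19 · 29 · 37.
φ(2) = 2 − 1 = 1.
φ(19) = 19 − 1 = 18.
φ(29) = 29 − 1 = 28.
φ(37) = 37 − 1 = 36.
Multiply: 1 · 18 · 28 · 36 = 18144.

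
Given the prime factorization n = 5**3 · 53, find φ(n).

5200

φ(5^3) = 5^3 − 5^2 = 125 − 25 = 100.
φ(53) = 53 − 1 = 52.
φ(6625) = 100 × 52 = 5200.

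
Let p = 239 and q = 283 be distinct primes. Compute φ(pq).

φ(n) = (p − 1)(q − 1) = (239−1)(283−1) = 238·282 = 67116.

67116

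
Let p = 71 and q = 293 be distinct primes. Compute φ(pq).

φ(20803) = 20803 · (1 − 1/71) · (1 − 1/293)
       = 20803 · 20440/20803 = 20440.

20440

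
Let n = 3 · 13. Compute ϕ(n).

φ(3) = 3 − 1 = 2.
φ(13) = 13 − 1 = 12.
Multiply: 2 · 12 = 24.

24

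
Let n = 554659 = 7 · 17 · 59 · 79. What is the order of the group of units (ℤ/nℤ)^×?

434304

φ(7) = 7 − 1 = 6.
φ(17) = 17 − 1 = 16.
φ(59) = 59 − 1 = 58.
φ(79) = 79 − 1 = 78.
Multiply: 6 · 16 · 58 · 78 = 434304.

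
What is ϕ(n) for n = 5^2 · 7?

φ(5^2) = 5^1·(5−1) = 5·4 = 20.
φ(7) = 7 − 1 = 6.
φ(175) = 20 × 6 = 120.

120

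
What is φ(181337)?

157248

Prime factorization: 181337 = 13^2 · 29 · 37.
φ(181337) = 181337 · (1 − 1/13) · (1 − 1/29) · (1 − 1/37)
       = 181337 · 12096/13949 = 157248.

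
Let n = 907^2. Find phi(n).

821742

φ(907^2) = 907^2 − 907^1 = 822649 − 907 = 821742.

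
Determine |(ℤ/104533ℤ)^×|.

80640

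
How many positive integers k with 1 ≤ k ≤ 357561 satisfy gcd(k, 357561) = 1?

207360

Prime factorization: 357561 = 3^3 × 17 × 19 × 41.
φ(3^3) = 3^3 − 3^2 = 27 − 9 = 18.
φ(17) = 17 − 1 = 16.
φ(19) = 19 − 1 = 18.
φ(41) = 41 − 1 = 40.
Multiply: 18 · 16 · 18 · 40 = 207360.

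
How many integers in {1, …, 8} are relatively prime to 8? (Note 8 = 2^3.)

4

φ(8) = 8 · (1 − 1/2)
       = 8 · 1/2 = 4.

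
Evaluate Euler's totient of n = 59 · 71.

4060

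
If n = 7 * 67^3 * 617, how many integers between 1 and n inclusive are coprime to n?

1095028704

φ(1298995397) = 1298995397 · (1 − 1/7) · (1 − 1/67) · (1 − 1/617)
       = 1298995397 · 243936/289373 = 1095028704.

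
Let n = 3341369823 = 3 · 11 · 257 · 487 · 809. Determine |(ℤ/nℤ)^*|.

2010562560

φ(3341369823) = 3341369823 · (1 − 1/3) · (1 − 1/11) · (1 − 1/257) · (1 − 1/487) · (1 − 1/809)
       = 3341369823 · 2010562560/3341369823 = 2010562560.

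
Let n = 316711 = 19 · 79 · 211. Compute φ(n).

φ(316711) = 316711 · (1 − 1/19) · (1 − 1/79) · (1 − 1/211)
       = 316711 · 294840/316711 = 294840.

294840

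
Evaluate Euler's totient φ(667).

616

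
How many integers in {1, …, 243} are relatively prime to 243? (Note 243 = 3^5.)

φ(243) = 243 · (1 − 1/3)
       = 243 · 2/3 = 162.

162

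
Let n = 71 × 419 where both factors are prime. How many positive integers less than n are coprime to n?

29260

φ(pq) = (p−1)(q−1) = 70 · 418 = 29260.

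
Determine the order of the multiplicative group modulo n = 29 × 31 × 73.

60480

φ(29) = 29 − 1 = 28.
φ(31) = 31 − 1 = 30.
φ(73) = 73 − 1 = 72.
φ(65627) = 28 × 30 × 72 = 60480.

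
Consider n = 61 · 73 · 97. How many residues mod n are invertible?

414720

φ(61) = 61 − 1 = 60.
φ(73) = 73 − 1 = 72.
φ(97) = 97 − 1 = 96.
Multiply: 60 · 72 · 96 = 414720.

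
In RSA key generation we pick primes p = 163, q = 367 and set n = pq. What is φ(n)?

φ(pq) = (p−1)(q−1) = 162 · 366 = 59292.

59292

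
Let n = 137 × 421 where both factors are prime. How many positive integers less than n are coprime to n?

57120

φ(n) = (p − 1)(q − 1) = (137−1)(421−1) = 136·420 = 57120.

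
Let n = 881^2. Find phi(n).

775280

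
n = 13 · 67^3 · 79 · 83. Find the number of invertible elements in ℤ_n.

φ(25637338883) = 25637338883 · (1 − 1/13) · (1 − 1/67) · (1 − 1/79) · (1 − 1/83)
       = 25637338883 · 5065632/5711147 = 22739622048.

22739622048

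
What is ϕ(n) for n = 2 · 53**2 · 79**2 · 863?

14638890864

φ(2) = 2 − 1 = 1.
φ(53^2) = 53^2 − 53^1 = 2809 − 53 = 2756.
φ(79^2) = 79^2 − 79^1 = 6241 − 79 = 6162.
φ(863) = 863 − 1 = 862.
Since φ is multiplicative, φ(30258452494) = 1 · 2756 · 6162 · 862 = 14638890864.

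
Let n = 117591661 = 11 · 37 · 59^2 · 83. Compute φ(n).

101017440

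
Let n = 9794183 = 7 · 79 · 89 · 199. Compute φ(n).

φ(7) = 7 − 1 = 6.
φ(79) = 79 − 1 = 78.
φ(89) = 89 − 1 = 88.
φ(199) = 199 − 1 = 198.
Multiply: 6 · 78 · 88 · 198 = 8154432.

8154432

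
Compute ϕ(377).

377 = 13 * 29.
φ(377) = 377 · (1 − 1/13) · (1 − 1/29)
       = 377 · 336/377 = 336.

336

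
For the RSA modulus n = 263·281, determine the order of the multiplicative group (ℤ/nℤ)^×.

φ(73903) = 73903 · (1 − 1/263) · (1 − 1/281)
       = 73903 · 73360/73903 = 73360.

73360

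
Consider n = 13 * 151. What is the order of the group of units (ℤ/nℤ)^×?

φ(1963) = 1963 · (1 − 1/13) · (1 − 1/151)
       = 1963 · 1800/1963 = 1800.

1800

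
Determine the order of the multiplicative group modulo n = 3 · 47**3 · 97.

19509888

φ(30212493) = 30212493 · (1 − 1/3) · (1 − 1/47) · (1 − 1/97)
       = 30212493 · 8832/13677 = 19509888.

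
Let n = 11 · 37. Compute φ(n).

360

φ(407) = 407 · (1 − 1/11) · (1 − 1/37)
       = 407 · 360/407 = 360.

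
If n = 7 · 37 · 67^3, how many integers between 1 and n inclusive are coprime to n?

φ(7) = 7 − 1 = 6.
φ(37) = 37 − 1 = 36.
φ(67^3) = 67^3 − 67^2 = 300763 − 4489 = 296274.
Since φ is multiplicative, φ(77897617) = 6 · 36 · 296274 = 63995184.

63995184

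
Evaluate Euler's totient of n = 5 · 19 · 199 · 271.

3849120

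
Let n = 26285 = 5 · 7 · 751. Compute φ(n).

φ(5) = 5 − 1 = 4.
φ(7) = 7 − 1 = 6.
φ(751) = 751 − 1 = 750.
Since φ is multiplicative, φ(26285) = 4 · 6 · 750 = 18000.

18000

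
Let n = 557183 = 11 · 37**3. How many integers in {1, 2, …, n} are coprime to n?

φ(11) = 11 − 1 = 10.
φ(37^3) = 37^3 − 37^2 = 50653 − 1369 = 49284.
Since φ is multiplicative, φ(557183) = 10 · 49284 = 492840.

492840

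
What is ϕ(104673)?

63360

Factor 104673: 104673 = 3 × 23 × 37 × 41.
φ(104673) = 104673 · (1 − 1/3) · (1 − 1/23) · (1 − 1/37) · (1 − 1/41)
       = 104673 · 63360/104673 = 63360.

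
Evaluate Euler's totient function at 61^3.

φ(61^3) = 61^2·(61−1) = 3721·60 = 223260.

223260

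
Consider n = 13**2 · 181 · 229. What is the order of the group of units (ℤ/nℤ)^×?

φ(13^2) = 13^1·(13−1) = 13·12 = 156.
φ(181) = 181 − 1 = 180.
φ(229) = 229 − 1 = 228.
φ(7004881) = 156 × 180 × 228 = 6402240.

6402240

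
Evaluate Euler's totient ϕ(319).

Factor 319: 319 = 11 · 29.
φ(11) = 11 − 1 = 10.
φ(29) = 29 − 1 = 28.
φ(319) = 10 × 28 = 280.

280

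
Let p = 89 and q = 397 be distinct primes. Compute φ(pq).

34848

φ(n) = (p − 1)(q − 1) = (89−1)(397−1) = 88·396 = 34848.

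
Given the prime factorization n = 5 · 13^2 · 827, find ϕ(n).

515424

φ(5) = 5 − 1 = 4.
φ(13^2) = 13^1·(13−1) = 13·12 = 156.
φ(827) = 827 − 1 = 826.
Multiply: 4 · 156 · 826 = 515424.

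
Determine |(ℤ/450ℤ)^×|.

450 = 2 · 3^2 · 5^2.
φ(2) = 2 − 1 = 1.
φ(3^2) = 3^2 − 3^1 = 9 − 3 = 6.
φ(5^2) = 5^2 − 5^1 = 25 − 5 = 20.
φ(450) = 1 × 6 × 20 = 120.

120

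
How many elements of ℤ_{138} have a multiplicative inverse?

44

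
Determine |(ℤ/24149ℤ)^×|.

21600

Prime factorization: 24149 = 19 · 31 · 41.
φ(19) = 19 − 1 = 18.
φ(31) = 31 − 1 = 30.
φ(41) = 41 − 1 = 40.
φ(24149) = 18 × 30 × 40 = 21600.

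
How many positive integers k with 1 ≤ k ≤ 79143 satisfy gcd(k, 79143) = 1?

47520

Prime factorization: 79143 = 3 · 23 · 31 · 37.
φ(3) = 3 − 1 = 2.
φ(23) = 23 − 1 = 22.
φ(31) = 31 − 1 = 30.
φ(37) = 37 − 1 = 36.
Multiply: 2 · 22 · 30 · 36 = 47520.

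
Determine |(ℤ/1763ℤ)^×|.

1680

First factor: 1763 = 41 × 43.
φ(41) = 41 − 1 = 40.
φ(43) = 43 − 1 = 42.
φ(1763) = 40 × 42 = 1680.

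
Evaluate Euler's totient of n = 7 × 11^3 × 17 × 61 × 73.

501811200

φ(7) = 7 − 1 = 6.
φ(11^3) = 11^2·(11−1) = 121·10 = 1210.
φ(17) = 17 − 1 = 16.
φ(61) = 61 − 1 = 60.
φ(73) = 73 − 1 = 72.
Multiply: 6 · 1210 · 16 · 60 · 72 = 501811200.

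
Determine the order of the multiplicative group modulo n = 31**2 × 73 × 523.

34953120

φ(36690019) = 36690019 · (1 − 1/31) · (1 − 1/73) · (1 − 1/523)
       = 36690019 · 1127520/1183549 = 34953120.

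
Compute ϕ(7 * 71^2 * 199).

φ(7) = 7 − 1 = 6.
φ(71^2) = 71^2 − 71^1 = 5041 − 71 = 4970.
φ(199) = 199 − 1 = 198.
Multiply: 6 · 4970 · 198 = 5904360.

5904360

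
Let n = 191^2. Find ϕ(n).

φ(36481) = 36481 · (1 − 1/191)
       = 36481 · 190/191 = 36290.

36290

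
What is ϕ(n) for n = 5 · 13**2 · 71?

43680

φ(5) = 5 − 1 = 4.
φ(13^2) = 13^1·(13−1) = 13·12 = 156.
φ(71) = 71 − 1 = 70.
Multiply: 4 · 156 · 70 = 43680.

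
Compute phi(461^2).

212060

φ(212521) = 212521 · (1 − 1/461)
       = 212521 · 460/461 = 212060.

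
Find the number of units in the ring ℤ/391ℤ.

Factor 391: 391 = 17 * 23.
φ(17) = 17 − 1 = 16.
φ(23) = 23 − 1 = 22.
φ(391) = 16 × 22 = 352.

352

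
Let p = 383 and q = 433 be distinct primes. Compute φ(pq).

φ(165839) = 165839 · (1 − 1/383) · (1 − 1/433)
       = 165839 · 165024/165839 = 165024.

165024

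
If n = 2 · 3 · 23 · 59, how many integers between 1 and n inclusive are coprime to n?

2552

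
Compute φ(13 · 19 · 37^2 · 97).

φ(13) = 13 − 1 = 12.
φ(19) = 19 − 1 = 18.
φ(37^2) = 37^2 − 37^1 = 1369 − 37 = 1332.
φ(97) = 97 − 1 = 96.
Since φ is multiplicative, φ(32799871) = 12 · 18 · 1332 · 96 = 27620352.

27620352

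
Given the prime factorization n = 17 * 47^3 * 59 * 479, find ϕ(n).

φ(17) = 17 − 1 = 16.
φ(47^3) = 47^3 − 47^2 = 103823 − 2209 = 101614.
φ(59) = 59 − 1 = 58.
φ(479) = 479 − 1 = 478.
Since φ is multiplicative, φ(49880410651) = 16 · 101614 · 58 · 478 = 45074344576.

45074344576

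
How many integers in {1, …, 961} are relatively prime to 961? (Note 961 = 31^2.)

φ(961) = 961 · (1 − 1/31)
       = 961 · 30/31 = 930.

930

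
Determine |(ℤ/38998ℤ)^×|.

17280

First factor: 38998 = 2 · 17 · 31 · 37.
φ(2) = 2 − 1 = 1.
φ(17) = 17 − 1 = 16.
φ(31) = 31 − 1 = 30.
φ(37) = 37 − 1 = 36.
Multiply: 1 · 16 · 30 · 36 = 17280.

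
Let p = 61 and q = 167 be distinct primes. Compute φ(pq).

9960

φ(61) = 61 − 1 = 60.
φ(167) = 167 − 1 = 166.
Multiply: 60 · 166 = 9960.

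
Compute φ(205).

160

205 = 5 * 41.
φ(205) = 205 · (1 − 1/5) · (1 − 1/41)
       = 205 · 160/205 = 160.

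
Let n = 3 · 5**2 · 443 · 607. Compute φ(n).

φ(3) = 3 − 1 = 2.
φ(5^2) = 5^2 − 5^1 = 25 − 5 = 20.
φ(443) = 443 − 1 = 442.
φ(607) = 607 − 1 = 606.
φ(20167575) = 2 × 20 × 442 × 606 = 10714080.

10714080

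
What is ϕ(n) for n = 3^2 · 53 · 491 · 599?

φ(140289993) = 140289993 · (1 − 1/3) · (1 − 1/53) · (1 − 1/491) · (1 − 1/599)
       = 140289993 · 30474080/46763331 = 91422240.

91422240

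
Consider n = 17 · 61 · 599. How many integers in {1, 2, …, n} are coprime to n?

574080

φ(621163) = 621163 · (1 − 1/17) · (1 − 1/61) · (1 − 1/599)
       = 621163 · 574080/621163 = 574080.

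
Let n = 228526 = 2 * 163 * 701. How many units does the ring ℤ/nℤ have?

φ(2) = 2 − 1 = 1.
φ(163) = 163 − 1 = 162.
φ(701) = 701 − 1 = 700.
φ(228526) = 1 × 162 × 700 = 113400.

113400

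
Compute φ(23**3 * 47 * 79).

41757144

φ(23^3) = 23^3 − 23^2 = 12167 − 529 = 11638.
φ(47) = 47 − 1 = 46.
φ(79) = 79 − 1 = 78.
Multiply: 11638 · 46 · 78 = 41757144.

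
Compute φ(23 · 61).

1320

φ(1403) = 1403 · (1 − 1/23) · (1 − 1/61)
       = 1403 · 1320/1403 = 1320.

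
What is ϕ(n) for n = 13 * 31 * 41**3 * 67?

φ(1860935921) = 1860935921 · (1 − 1/13) · (1 − 1/31) · (1 − 1/41) · (1 − 1/67)
       = 1860935921 · 950400/1107041 = 1597622400.

1597622400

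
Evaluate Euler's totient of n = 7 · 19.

108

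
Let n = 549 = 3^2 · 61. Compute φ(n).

360

φ(549) = 549 · (1 − 1/3) · (1 − 1/61)
       = 549 · 120/183 = 360.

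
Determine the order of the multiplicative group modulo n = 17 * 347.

φ(17) = 17 − 1 = 16.
φ(347) = 347 − 1 = 346.
Multiply: 16 · 346 = 5536.

5536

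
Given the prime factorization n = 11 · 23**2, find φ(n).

φ(5819) = 5819 · (1 − 1/11) · (1 − 1/23)
       = 5819 · 220/253 = 5060.

5060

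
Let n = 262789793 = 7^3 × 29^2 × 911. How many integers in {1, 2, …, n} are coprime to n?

φ(7^3) = 7^2·(7−1) = 49·6 = 294.
φ(29^2) = 29^2 − 29^1 = 841 − 29 = 812.
φ(911) = 911 − 1 = 910.
φ(262789793) = 294 × 812 × 910 = 217242480.

217242480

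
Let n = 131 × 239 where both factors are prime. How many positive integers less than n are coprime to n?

30940

φ(131) = 131 − 1 = 130.
φ(239) = 239 − 1 = 238.
Since φ is multiplicative, φ(31309) = 130 · 238 = 30940.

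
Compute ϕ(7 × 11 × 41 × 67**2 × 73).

φ(7) = 7 − 1 = 6.
φ(11) = 11 − 1 = 10.
φ(41) = 41 − 1 = 40.
φ(67^2) = 67^1·(67−1) = 67·66 = 4422.
φ(73) = 73 − 1 = 72.
φ(1034539429) = 6 × 10 × 40 × 4422 × 72 = 764121600.

764121600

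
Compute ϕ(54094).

24192

Factor 54094: 54094 = 2 × 17 × 37 × 43.
φ(2) = 2 − 1 = 1.
φ(17) = 17 − 1 = 16.
φ(37) = 37 − 1 = 36.
φ(43) = 43 − 1 = 42.
Multiply: 1 · 16 · 36 · 42 = 24192.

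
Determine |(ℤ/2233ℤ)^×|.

1680

First factor: 2233 = 7 * 11 * 29.
φ(7) = 7 − 1 = 6.
φ(11) = 11 − 1 = 10.
φ(29) = 29 − 1 = 28.
Since φ is multiplicative, φ(2233) = 6 · 10 · 28 = 1680.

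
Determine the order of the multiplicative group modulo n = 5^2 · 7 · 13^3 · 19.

φ(5^2) = 5^1·(5−1) = 5·4 = 20.
φ(7) = 7 − 1 = 6.
φ(13^3) = 13^2·(13−1) = 169·12 = 2028.
φ(19) = 19 − 1 = 18.
φ(7305025) = 20 × 6 × 2028 × 18 = 4380480.

4380480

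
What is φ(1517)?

1517 = 37 × 41.
φ(37) = 37 − 1 = 36.
φ(41) = 41 − 1 = 40.
φ(1517) = 36 × 40 = 1440.

1440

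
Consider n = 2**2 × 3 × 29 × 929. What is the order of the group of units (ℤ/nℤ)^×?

φ(323292) = 323292 · (1 − 1/2) · (1 − 1/3) · (1 − 1/29) · (1 − 1/929)
       = 323292 · 51968/161646 = 103936.

103936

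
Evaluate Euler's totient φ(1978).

1978 = 2 · 23 · 43.
φ(2) = 2 − 1 = 1.
φ(23) = 23 − 1 = 22.
φ(43) = 43 − 1 = 42.
Since φ is multiplicative, φ(1978) = 1 · 22 · 42 = 924.

924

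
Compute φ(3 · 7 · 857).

φ(3) = 3 − 1 = 2.
φ(7) = 7 − 1 = 6.
φ(857) = 857 − 1 = 856.
Multiply: 2 · 6 · 856 = 10272.

10272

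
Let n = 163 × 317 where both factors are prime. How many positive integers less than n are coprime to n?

51192

φ(163) = 163 − 1 = 162.
φ(317) = 317 − 1 = 316.
Since φ is multiplicative, φ(51671) = 162 · 316 = 51192.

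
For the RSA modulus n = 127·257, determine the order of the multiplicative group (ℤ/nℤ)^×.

32256

φ(pq) = (p−1)(q−1) = 126 · 256 = 32256.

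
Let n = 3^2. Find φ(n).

φ(9) = 9 · (1 − 1/3)
       = 9 · 2/3 = 6.

6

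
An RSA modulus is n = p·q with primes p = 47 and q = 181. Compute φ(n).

8280

φ(8507) = 8507 · (1 − 1/47) · (1 − 1/181)
       = 8507 · 8280/8507 = 8280.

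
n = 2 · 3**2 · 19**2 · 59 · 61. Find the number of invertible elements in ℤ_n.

φ(23386302) = 23386302 · (1 − 1/2) · (1 − 1/3) · (1 − 1/19) · (1 − 1/59) · (1 − 1/61)
       = 23386302 · 125280/410286 = 7140960.

7140960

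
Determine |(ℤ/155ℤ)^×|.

120

Prime factorization: 155 = 5 × 31.
φ(5) = 5 − 1 = 4.
φ(31) = 31 − 1 = 30.
Multiply: 4 · 30 = 120.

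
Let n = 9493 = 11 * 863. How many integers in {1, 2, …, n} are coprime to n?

8620

φ(11) = 11 − 1 = 10.
φ(863) = 863 − 1 = 862.
φ(9493) = 10 × 862 = 8620.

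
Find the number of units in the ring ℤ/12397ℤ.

9240

Prime factorization: 12397 = 7^2 · 11 · 23.
φ(7^2) = 7^2 − 7^1 = 49 − 7 = 42.
φ(11) = 11 − 1 = 10.
φ(23) = 23 − 1 = 22.
Multiply: 42 · 10 · 22 = 9240.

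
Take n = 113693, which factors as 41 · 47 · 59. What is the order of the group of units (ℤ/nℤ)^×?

φ(113693) = 113693 · (1 − 1/41) · (1 − 1/47) · (1 − 1/59)
       = 113693 · 106720/113693 = 106720.

106720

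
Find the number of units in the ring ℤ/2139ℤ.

1320

First factor: 2139 = 3 * 23 * 31.
φ(2139) = 2139 · (1 − 1/3) · (1 − 1/23) · (1 − 1/31)
       = 2139 · 1320/2139 = 1320.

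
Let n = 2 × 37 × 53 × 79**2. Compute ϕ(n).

φ(24477202) = 24477202 · (1 − 1/2) · (1 − 1/37) · (1 − 1/53) · (1 − 1/79)
       = 24477202 · 146016/309838 = 11535264.

11535264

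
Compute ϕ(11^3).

1210

φ(1331) = 1331 · (1 − 1/11)
       = 1331 · 10/11 = 1210.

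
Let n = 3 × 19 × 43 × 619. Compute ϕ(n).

934416

φ(3) = 3 − 1 = 2.
φ(19) = 19 − 1 = 18.
φ(43) = 43 − 1 = 42.
φ(619) = 619 − 1 = 618.
Since φ is multiplicative, φ(1517169) = 2 · 18 · 42 · 618 = 934416.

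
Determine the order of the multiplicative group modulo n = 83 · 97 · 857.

6738432

φ(6899707) = 6899707 · (1 − 1/83) · (1 − 1/97) · (1 − 1/857)
       = 6899707 · 6738432/6899707 = 6738432.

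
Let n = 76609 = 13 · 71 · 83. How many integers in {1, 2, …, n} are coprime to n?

φ(76609) = 76609 · (1 − 1/13) · (1 − 1/71) · (1 − 1/83)
       = 76609 · 68880/76609 = 68880.

68880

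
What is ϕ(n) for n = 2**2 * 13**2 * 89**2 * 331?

φ(1772371276) = 1772371276 · (1 − 1/2) · (1 − 1/13) · (1 − 1/89) · (1 − 1/331)
       = 1772371276 · 348480/765934 = 806382720.

806382720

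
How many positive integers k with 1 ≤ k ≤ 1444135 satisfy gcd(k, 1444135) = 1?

1444135 = 5 · 7 · 11^3 · 31.
φ(5) = 5 − 1 = 4.
φ(7) = 7 − 1 = 6.
φ(11^3) = 11^3 − 11^2 = 1331 − 121 = 1210.
φ(31) = 31 − 1 = 30.
Multiply: 4 · 6 · 1210 · 30 = 871200.

871200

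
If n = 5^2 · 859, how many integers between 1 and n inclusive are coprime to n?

φ(21475) = 21475 · (1 − 1/5) · (1 − 1/859)
       = 21475 · 3432/4295 = 17160.

17160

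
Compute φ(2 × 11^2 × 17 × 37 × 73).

4561920

φ(2) = 2 − 1 = 1.
φ(11^2) = 11^2 − 11^1 = 121 − 11 = 110.
φ(17) = 17 − 1 = 16.
φ(37) = 37 − 1 = 36.
φ(73) = 73 − 1 = 72.
Since φ is multiplicative, φ(11111914) = 1 · 110 · 16 · 36 · 72 = 4561920.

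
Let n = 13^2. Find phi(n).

156

φ(169) = 169 · (1 − 1/13)
       = 169 · 12/13 = 156.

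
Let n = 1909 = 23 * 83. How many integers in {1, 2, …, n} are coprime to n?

φ(23) = 23 − 1 = 22.
φ(83) = 83 − 1 = 82.
Multiply: 22 · 82 = 1804.

1804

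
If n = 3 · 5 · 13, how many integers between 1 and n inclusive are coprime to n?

96

φ(3) = 3 − 1 = 2.
φ(5) = 5 − 1 = 4.
φ(13) = 13 − 1 = 12.
φ(195) = 2 × 4 × 12 = 96.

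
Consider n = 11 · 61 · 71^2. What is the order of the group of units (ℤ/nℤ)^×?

φ(11) = 11 − 1 = 10.
φ(61) = 61 − 1 = 60.
φ(71^2) = 71^1·(71−1) = 71·70 = 4970.
Multiply: 10 · 60 · 4970 = 2982000.

2982000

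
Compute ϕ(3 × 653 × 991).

1290960

φ(1941369) = 1941369 · (1 − 1/3) · (1 − 1/653) · (1 − 1/991)
       = 1941369 · 1290960/1941369 = 1290960.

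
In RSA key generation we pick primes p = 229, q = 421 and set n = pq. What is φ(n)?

95760

φ(229) = 229 − 1 = 228.
φ(421) = 421 − 1 = 420.
Since φ is multiplicative, φ(96409) = 228 · 420 = 95760.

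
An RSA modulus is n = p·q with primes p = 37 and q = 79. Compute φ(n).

2808

For distinct primes, φ(pq) = (p−1)(q−1) = 36 × 78 = 2808.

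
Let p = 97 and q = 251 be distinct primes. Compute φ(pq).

24000

For distinct primes, φ(pq) = (p−1)(q−1) = 96 × 250 = 24000.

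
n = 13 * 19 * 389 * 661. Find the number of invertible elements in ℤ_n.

55313280

φ(13) = 13 − 1 = 12.
φ(19) = 19 − 1 = 18.
φ(389) = 389 − 1 = 388.
φ(661) = 661 − 1 = 660.
φ(63510863) = 12 × 18 × 388 × 660 = 55313280.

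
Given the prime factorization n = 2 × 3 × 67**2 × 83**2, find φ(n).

60192264

φ(2) = 2 − 1 = 1.
φ(3) = 3 − 1 = 2.
φ(67^2) = 67^1·(67−1) = 67·66 = 4422.
φ(83^2) = 83^2 − 83^1 = 6889 − 83 = 6806.
Multiply: 1 · 2 · 4422 · 6806 = 60192264.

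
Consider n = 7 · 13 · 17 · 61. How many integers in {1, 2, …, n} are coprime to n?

φ(94367) = 94367 · (1 − 1/7) · (1 − 1/13) · (1 − 1/17) · (1 − 1/61)
       = 94367 · 69120/94367 = 69120.

69120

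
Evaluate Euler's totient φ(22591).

Prime factorization: 22591 = 19 · 29 · 41.
φ(22591) = 22591 · (1 − 1/19) · (1 − 1/29) · (1 − 1/41)
       = 22591 · 20160/22591 = 20160.

20160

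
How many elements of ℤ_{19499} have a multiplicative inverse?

17280

First factor: 19499 = 17 · 31 · 37.
φ(17) = 17 − 1 = 16.
φ(31) = 31 − 1 = 30.
φ(37) = 37 − 1 = 36.
Since φ is multiplicative, φ(19499) = 16 · 30 · 36 = 17280.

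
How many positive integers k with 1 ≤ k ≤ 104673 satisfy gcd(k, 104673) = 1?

Prime factorization: 104673 = 3 · 23 · 37 · 41.
φ(104673) = 104673 · (1 − 1/3) · (1 − 1/23) · (1 − 1/37) · (1 − 1/41)
       = 104673 · 63360/104673 = 63360.

63360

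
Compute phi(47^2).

φ(47^2) = 47^2 − 47^1 = 2209 − 47 = 2162.

2162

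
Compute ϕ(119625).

56000

Factor 119625: 119625 = 3 · 5^3 · 11 · 29.
φ(119625) = 119625 · (1 − 1/3) · (1 − 1/5) · (1 − 1/11) · (1 − 1/29)
       = 119625 · 2240/4785 = 56000.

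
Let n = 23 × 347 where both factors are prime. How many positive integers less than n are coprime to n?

7612

φ(n) = (p − 1)(q − 1) = (23−1)(347−1) = 22·346 = 7612.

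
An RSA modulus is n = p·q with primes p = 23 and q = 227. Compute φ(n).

φ(23) = 23 − 1 = 22.
φ(227) = 227 − 1 = 226.
Multiply: 22 · 226 = 4972.

4972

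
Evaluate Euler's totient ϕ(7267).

First factor: 7267 = 13**2 * 43.
φ(13^2) = 13^2 − 13^1 = 169 − 13 = 156.
φ(43) = 43 − 1 = 42.
Since φ is multiplicative, φ(7267) = 156 · 42 = 6552.

6552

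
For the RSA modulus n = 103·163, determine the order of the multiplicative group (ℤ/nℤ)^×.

16524

For distinct primes, φ(pq) = (p−1)(q−1) = 102 × 162 = 16524.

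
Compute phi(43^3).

77658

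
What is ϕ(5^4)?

φ(5^4) = 5^4 − 5^3 = 625 − 125 = 500.

500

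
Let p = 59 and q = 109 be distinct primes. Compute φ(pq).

6264

For distinct primes, φ(pq) = (p−1)(q−1) = 58 × 108 = 6264.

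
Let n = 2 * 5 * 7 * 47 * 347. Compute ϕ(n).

381984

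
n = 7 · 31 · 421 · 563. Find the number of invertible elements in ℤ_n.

φ(51433991) = 51433991 · (1 − 1/7) · (1 − 1/31) · (1 − 1/421) · (1 − 1/563)
       = 51433991 · 42487200/51433991 = 42487200.

42487200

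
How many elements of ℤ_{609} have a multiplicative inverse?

Prime factorization: 609 = 3 · 7 · 29.
φ(609) = 609 · (1 − 1/3) · (1 − 1/7) · (1 − 1/29)
       = 609 · 336/609 = 336.

336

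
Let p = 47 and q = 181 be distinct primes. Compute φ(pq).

8280

For distinct primes, φ(pq) = (p−1)(q−1) = 46 × 180 = 8280.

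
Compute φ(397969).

Factor 397969: 397969 = 11**3 * 13 * 23.
φ(11^3) = 11^3 − 11^2 = 1331 − 121 = 1210.
φ(13) = 13 − 1 = 12.
φ(23) = 23 − 1 = 22.
Multiply: 1210 · 12 · 22 = 319440.

319440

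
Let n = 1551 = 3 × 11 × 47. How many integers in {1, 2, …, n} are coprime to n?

φ(1551) = 1551 · (1 − 1/3) · (1 − 1/11) · (1 − 1/47)
       = 1551 · 920/1551 = 920.

920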